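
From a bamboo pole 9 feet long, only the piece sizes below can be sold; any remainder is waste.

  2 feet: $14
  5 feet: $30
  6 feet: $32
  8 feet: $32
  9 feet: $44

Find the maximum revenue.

58

Let best[k] be the best obtainable value from length k. For each k, try every first piece i and keep the best of price[i] + best[k−i].
best[1] = 0
best[2] = 14
best[3] = 14
best[4] = 28  (first piece 2, then best[2]=14)
best[5] = 30
best[6] = 42  (first piece 2, then best[4]=28)
best[7] = 44  (first piece 2, then best[5]=30)
best[8] = 56  (first piece 2, then best[6]=42)
best[9] = 58  (first piece 2, then best[7]=44)
One optimal cutting: 5 + 2 + 2 → $58.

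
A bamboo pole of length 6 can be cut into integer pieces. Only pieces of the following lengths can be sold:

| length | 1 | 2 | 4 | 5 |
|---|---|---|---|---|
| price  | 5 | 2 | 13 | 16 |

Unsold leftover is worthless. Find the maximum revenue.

30

Consider every possible first cut. f[k] is the best of p[i]+f[k−i] over all sellable i≤k.
f[1] = 5
f[2] = max(5+5, 2+0) = 10
f[3] = max(5+10, 2+5) = 15
f[4] = max(5+15, 2+10, 13+0) = 20
f[5] = max(5+20, 2+15, 13+5, 16+0) = 25
f[6] = max(5+25, 2+20, 13+10, 16+5) = 30
One optimal cutting: 1 + 1 + 1 + 1 + 1 + 1 → $30.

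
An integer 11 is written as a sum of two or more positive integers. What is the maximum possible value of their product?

Define m[k] = max over 1≤i<k of i · max(k−i, m[k−i]); the inner max lets the remainder stay uncut if that's better.
Small cases: m[2]=1, m[3]=2, m[4]=4, m[5]=6.
m[6] = 3·max(3,2) = 3·3 = 9
m[7] = 2·max(5,6) = 2·6 = 12
m[8] = 2·max(6,9) = 2·9 = 18
m[9] = 3·max(6,9) = 3·9 = 27
m[10] = 2·max(8,18) = 2·18 = 36
m[11] = 2·max(9,27) = 2·27 = 54
One optimal split: 3 + 3 + 3 + 2; product 3·3·3·2 = 54.

54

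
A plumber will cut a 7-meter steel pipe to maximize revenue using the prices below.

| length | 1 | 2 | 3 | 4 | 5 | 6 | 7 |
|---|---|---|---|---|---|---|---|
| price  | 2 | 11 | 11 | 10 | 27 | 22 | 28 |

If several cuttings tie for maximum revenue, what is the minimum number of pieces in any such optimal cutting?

Let r[k] be the best obtainable value from length k. For each k, try every first piece i and keep the best of price[i] + r[k−i].
r[1] = 2
r[2] = 11
r[3] = 13  (first piece 1, then r[2]=11)
r[4] = 22  (first piece 2, then r[2]=11)
r[5] = 27
r[6] = 33  (first piece 2, then r[4]=22)
r[7] = 38  (first piece 2, then r[5]=27)
Maximum revenue is $38.
Now minimize piece count subject to staying optimal: for each k, pieces[k] = 1 + min over i with p[i]+r[k−i]=r[k] of pieces[k−i].
pieces[4] = 2
pieces[5] = 1
pieces[6] = 3
pieces[7] = 2

2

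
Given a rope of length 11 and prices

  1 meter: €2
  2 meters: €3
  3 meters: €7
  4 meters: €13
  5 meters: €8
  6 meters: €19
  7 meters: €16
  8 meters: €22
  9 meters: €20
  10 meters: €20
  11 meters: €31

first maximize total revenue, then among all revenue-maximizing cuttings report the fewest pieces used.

Build r[k] bottom-up: r[k] = max over allowed piece i of (p[i] + r[k−i]).
r[1] = 2
r[2] = 4  (first piece 1, then r[1]=2)
r[3] = 7
r[4] = 13
r[5] = 15  (first piece 1, then r[4]=13)
r[6] = 19
r[7] = 21  (first piece 1, then r[6]=19)
r[8] = 26  (first piece 4, then r[4]=13)
r[9] = 28  (first piece 1, then r[8]=26)
r[10] = 32  (first piece 4, then r[6]=19)
r[11] = 34  (first piece 1, then r[10]=32)
Maximum revenue is €34.
Now minimize piece count subject to staying optimal: for each k, pieces[k] = 1 + min over i with p[i]+r[k−i]=r[k] of pieces[k−i].
pieces[8] = 2
pieces[9] = 3
pieces[10] = 2
pieces[11] = 3

3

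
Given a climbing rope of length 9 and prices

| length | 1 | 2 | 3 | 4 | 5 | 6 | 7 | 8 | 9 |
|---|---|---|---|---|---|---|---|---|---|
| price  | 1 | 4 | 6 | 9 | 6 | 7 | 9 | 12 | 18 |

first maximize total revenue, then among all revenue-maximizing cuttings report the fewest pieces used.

Let r[k] be the best obtainable value from length k. For each k, try every first piece i and keep the best of price[i] + r[k−i].
r[1] = 1
r[2] = max(1+1, 4+0) = 4
r[3] = max(1+4, 4+1, 6+0) = 6
r[4] = max(1+6, 4+4, 6+1, 9+0) = 9
r[5] = max(1+9, 4+6, 6+4, 9+1, 6+0) = 10
r[6] = max(1+10, 4+9, 6+6, 9+4, 6+1, 7+0) = 13
r[7] = max(1+13, 4+10, 6+9, …, 7+1, 9+0) = 15
r[8] = max(1+15, 4+13, 6+10, …, 9+1, 12+0) = 18
r[9] = max(1+18, 4+15, 6+13, …, 12+1, 18+0) = 19
Maximum revenue is €19.
Now minimize piece count subject to staying optimal: for each k, pieces[k] = 1 + min over i with p[i]+r[k−i]=r[k] of pieces[k−i].
pieces[6] = 2
pieces[7] = 2
pieces[8] = 2
pieces[9] = 3

3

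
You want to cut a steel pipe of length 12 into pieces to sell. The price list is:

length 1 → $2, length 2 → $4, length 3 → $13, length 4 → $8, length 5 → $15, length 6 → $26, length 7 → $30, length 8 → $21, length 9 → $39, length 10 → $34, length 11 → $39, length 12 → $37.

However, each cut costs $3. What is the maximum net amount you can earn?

Build net[k] bottom-up: net[k] = max over allowed piece i of (p[i] + net[k−i]) − 3 per cut.
net[1] = 2
net[2] = max(2+2-3, 4+0) = 4
net[3] = max(2+4-3, 4+2-3, 13+0) = 13
net[4] = max(2+13-3, 4+4-3, 13+2-3, 8+0) = 12
net[5] = max(2+12-3, 4+13-3, 13+4-3, 8+2-3, 15+0) = 15
net[6] = max(2+15-3, 4+12-3, 13+13-3, 8+4-3, 15+2-3, 26+0) = 26
net[7] = max(2+26-3, 4+15-3, 13+12-3, …, 26+2-3, 30+0) = 30
net[8] = max(2+30-3, 4+26-3, 13+15-3, …, 30+2-3, 21+0) = 29
net[9] = max(2+29-3, 4+30-3, 13+26-3, …, 21+2-3, 39+0) = 39
net[10] = max(2+39-3, 4+29-3, 13+30-3, …, 39+2-3, 34+0) = 40
net[11] = max(2+40-3, 4+39-3, 13+29-3, …, 34+2-3, 39+0) = 40
net[12] = max(2+40-3, 4+40-3, 13+39-3, …, 39+2-3, 37+0) = 49
One optimal plan: pieces 9 + 3 (1 cut) → $52 − $3 = $49.

49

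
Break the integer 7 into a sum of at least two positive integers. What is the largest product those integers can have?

Let prod[k] be the best product for length k (with at least one cut). For each first piece i, the rest contributes max(k−i, prod[k−i]).
prod[2] = 1×max(1,0) = 1×1 = 1
prod[3] = max(1×2, 2×1) = 2
prod[4] = max(1×3, 2×2, 3×1) = 4
prod[5] = max(1×4, 2×3, 3×2, 4×1) = 6
prod[6] = max(1×6, 2×4, 3×3, 4×2, 5×1) = 9
prod[7] = max(1×9, 2×6, 3×4, 4×3, 5×2, 6×1) = 12
One optimal split: 3 + 2 + 2; product 3×2×2 = 12.

12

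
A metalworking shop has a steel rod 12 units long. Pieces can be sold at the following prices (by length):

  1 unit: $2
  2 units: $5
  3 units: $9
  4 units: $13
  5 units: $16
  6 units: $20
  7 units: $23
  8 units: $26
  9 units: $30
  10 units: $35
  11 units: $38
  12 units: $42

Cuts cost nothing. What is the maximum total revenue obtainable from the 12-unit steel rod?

Let R[k] be the best obtainable value from length k. For each k, try every first piece i and keep the best of price[i] + R[k−i].
R[1] = 2
R[2] = 5
R[3] = 9
R[4] = 13
R[5] = 16
R[6] = 20
R[7] = 23
R[8] = 26  (first piece 4, then R[4]=13)
R[9] = 30
R[10] = 35
R[11] = 38
R[12] = 42
Best is to sell the whole 12-unit piece uncut for $42.

42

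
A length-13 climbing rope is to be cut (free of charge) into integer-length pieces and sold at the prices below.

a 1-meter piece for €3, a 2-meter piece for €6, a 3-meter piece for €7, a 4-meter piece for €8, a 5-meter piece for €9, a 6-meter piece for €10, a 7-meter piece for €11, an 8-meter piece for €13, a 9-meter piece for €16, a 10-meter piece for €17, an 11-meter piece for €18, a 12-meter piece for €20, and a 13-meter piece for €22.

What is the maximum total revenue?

Build v[k] bottom-up: v[k] = max over allowed piece i of (p[i] + v[k−i]).
v[1] = 3
v[2] = 6  (first piece 1, then v[1]=3)
v[3] = 9  (first piece 1, then v[2]=6)
v[4] = 12  (first piece 1, then v[3]=9)
v[5] = 15  (first piece 1, then v[4]=12)
v[6] = 18  (first piece 1, then v[5]=15)
v[7] = 21  (first piece 1, then v[6]=18)
v[8] = 24  (first piece 1, then v[7]=21)
v[9] = 27  (first piece 1, then v[8]=24)
v[10] = 30  (first piece 1, then v[9]=27)
v[11] = 33  (first piece 1, then v[10]=30)
v[12] = 36  (first piece 1, then v[11]=33)
v[13] = 39  (first piece 1, then v[12]=36)
One optimal cutting: 1 + 1 + 1 + 1 + 1 + 1 + 1 + 1 + 1 + 1 + 1 + 1 + 1 → €3 + €3 + €3 + €3 + €3 + €3 + €3 + €3 + €3 + €3 + €3 + €3 + €3 = €39.

39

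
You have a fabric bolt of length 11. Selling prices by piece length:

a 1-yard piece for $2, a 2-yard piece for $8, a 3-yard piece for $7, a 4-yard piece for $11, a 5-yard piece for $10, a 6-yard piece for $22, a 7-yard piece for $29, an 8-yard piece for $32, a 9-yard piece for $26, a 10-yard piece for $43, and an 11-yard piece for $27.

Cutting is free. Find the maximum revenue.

45

Consider every possible first cut. R[k] is the best of p[i]+R[k−i] over all sellable i≤k.
R[1] = 2
R[2] = 8
R[3] = 10  (first piece 1, then R[2]=8)
R[4] = 16  (first piece 2, then R[2]=8)
R[5] = 18  (first piece 1, then R[4]=16)
R[6] = 24  (first piece 2, then R[4]=16)
R[7] = 29
R[8] = 32  (first piece 2, then R[6]=24)
R[9] = 37  (first piece 2, then R[7]=29)
R[10] = 43
R[11] = 45  (first piece 1, then R[10]=43)
One optimal cutting: 10 + 1 → $43 + $2 = $45.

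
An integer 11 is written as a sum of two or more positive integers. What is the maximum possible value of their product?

Fill prod[k] for k=2..11: at each k try every first piece i and multiply by the better of (k−i) uncut or prod[k−i].
Small cases: prod[2]=1, prod[3]=2, prod[4]=4, prod[5]=6, prod[6]=9.
prod[7] = 2·max(5,6) = 2·6 = 12
prod[8] = 2·max(6,9) = 2·9 = 18
prod[9] = 3·max(6,9) = 3·9 = 27
prod[10] = 2·max(8,18) = 2·18 = 36
prod[11] = 2·max(9,27) = 2·27 = 54
One optimal split: 3 + 3 + 3 + 2; product 3·3·3·2 = 54.

54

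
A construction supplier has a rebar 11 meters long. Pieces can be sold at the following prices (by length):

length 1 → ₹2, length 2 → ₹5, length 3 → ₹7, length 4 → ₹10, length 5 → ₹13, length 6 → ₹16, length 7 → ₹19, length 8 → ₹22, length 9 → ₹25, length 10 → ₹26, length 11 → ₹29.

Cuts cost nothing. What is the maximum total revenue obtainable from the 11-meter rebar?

Build r[k] bottom-up: r[k] = max over allowed piece i of (p[i] + r[k−i]).
r[1] = 2
r[2] = max(2+2, 5+0) = 5
r[3] = max(2+5, 5+2, 7+0) = 7
r[4] = max(2+7, 5+5, 7+2, 10+0) = 10
r[5] = max(2+10, 5+7, 7+5, 10+2, 13+0) = 13
r[6] = max(2+13, 5+10, 7+7, 10+5, 13+2, 16+0) = 16
r[7] = max(2+16, 5+13, 7+10, …, 16+2, 19+0) = 19
r[8] = max(2+19, 5+16, 7+13, …, 19+2, 22+0) = 22
r[9] = max(2+22, 5+19, 7+16, …, 22+2, 25+0) = 25
r[10] = max(2+25, 5+22, 7+19, …, 25+2, 26+0) = 27
r[11] = max(2+27, 5+25, 7+22, …, 26+2, 29+0) = 30
One optimal cutting: 9 + 2 → ₹25 + ₹5 = ₹30.

30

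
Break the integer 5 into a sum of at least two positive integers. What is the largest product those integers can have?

Define g[k] = max over 1≤i<k of i · max(k−i, g[k−i]); the inner max lets the remainder stay uncut if that's better.
g[2] = 1·max(1,0) = 1·1 = 1
g[3] = 1·max(2,1) = 1·2 = 2
g[4] = 2·max(2,1) = 2·2 = 4
g[5] = 2·max(3,2) = 2·3 = 6
One optimal split: 3 + 2; product 3·2 = 6.

6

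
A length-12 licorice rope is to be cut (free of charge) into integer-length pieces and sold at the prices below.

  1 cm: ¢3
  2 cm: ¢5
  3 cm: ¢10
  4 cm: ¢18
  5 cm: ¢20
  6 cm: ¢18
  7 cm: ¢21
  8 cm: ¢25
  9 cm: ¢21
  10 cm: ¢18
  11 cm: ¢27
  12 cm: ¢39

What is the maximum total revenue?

Let r[k] be the best obtainable value from length k. For each k, try every first piece i and keep the best of price[i] + r[k−i].
r[1] = 3
r[2] = 6  (first piece 1, then r[1]=3)
r[3] = 10
r[4] = 18
r[5] = 21  (first piece 1, then r[4]=18)
r[6] = 24  (first piece 1, then r[5]=21)
r[7] = 28  (first piece 3, then r[4]=18)
r[8] = 36  (first piece 4, then r[4]=18)
r[9] = 39  (first piece 1, then r[8]=36)
r[10] = 42  (first piece 1, then r[9]=39)
r[11] = 46  (first piece 3, then r[8]=36)
r[12] = 54  (first piece 4, then r[8]=36)
One optimal cutting: 4 + 4 + 4 → ¢18 + ¢18 + ¢18 = ¢54.

54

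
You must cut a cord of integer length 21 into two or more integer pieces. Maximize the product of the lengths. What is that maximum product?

2187

Let P[k] be the best product for length k (with at least one cut). For each first piece i, the rest contributes max(k−i, P[k−i]).
P[2] = 1×max(1,0) = 1×1 = 1
P[3] = 1×max(2,1) = 1×2 = 2
P[4] = 2×max(2,1) = 2×2 = 4
P[5] = 2×max(3,2) = 2×3 = 6
P[6] = 3×max(3,2) = 3×3 = 9
P[7] = 2×max(5,6) = 2×6 = 12
P[8] = 2×max(6,9) = 2×9 = 18
P[9] = 3×max(6,9) = 3×9 = 27
P[10] = 2×max(8,18) = 2×18 = 36
P[11] = 2×max(9,27) = 2×27 = 54
P[12] = 3×max(9,27) = 3×27 = 81
P[13] = 2×max(11,54) = 2×54 = 108
P[14] = 2×max(12,81) = 2×81 = 162
P[15] = 3×max(12,81) = 3×81 = 243
P[16] = 2×max(14,162) = 2×162 = 324
P[17] = 2×max(15,243) = 2×243 = 486
P[18] = 3×max(15,243) = 3×243 = 729
P[19] = 2×max(17,486) = 2×486 = 972
P[20] = 2×max(18,729) = 2×729 = 1458
P[21] = 3×max(18,729) = 3×729 = 2187
One optimal split: 3 + 3 + 3 + 3 + 3 + 3 + 3; product 3×3×3×3×3×3×3 = 2187.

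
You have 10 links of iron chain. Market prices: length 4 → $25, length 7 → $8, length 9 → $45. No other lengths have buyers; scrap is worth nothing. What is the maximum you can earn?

Build r[k] bottom-up: r[k] = max over allowed piece i of (p[i] + r[k−i]).
r[1] = 0
r[2] = 0
r[3] = 0
r[4] = 25
r[5] = 25
r[6] = 25
r[7] = max(25+0, 8+0) = 25
r[8] = max(25+25, 8+0) = 50
r[9] = max(25+25, 8+0, 45+0) = 50
r[10] = max(25+25, 8+0, 45+0) = 50
One optimal cutting: pieces 4 + 4 with 2 links of scrap → $50.

50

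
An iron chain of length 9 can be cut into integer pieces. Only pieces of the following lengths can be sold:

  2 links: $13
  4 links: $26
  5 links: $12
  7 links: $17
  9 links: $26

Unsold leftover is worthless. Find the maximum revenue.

Consider every possible first cut. f[k] is the best of p[i]+f[k−i] over all sellable i≤k.
f[1] = 0
f[2] = 13
f[3] = 13
f[4] = 26  (first piece 2, then f[2]=13)
f[5] = 26
f[6] = 39  (first piece 2, then f[4]=26)
f[7] = 39
f[8] = 52  (first piece 2, then f[6]=39)
f[9] = 52
One optimal cutting: pieces 2 + 2 + 2 + 2 with 1 link of scrap → $52.

52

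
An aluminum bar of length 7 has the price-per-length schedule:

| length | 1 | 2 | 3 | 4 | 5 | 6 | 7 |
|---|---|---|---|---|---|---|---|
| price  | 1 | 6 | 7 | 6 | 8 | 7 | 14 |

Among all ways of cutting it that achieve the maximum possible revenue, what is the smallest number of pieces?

Consider every possible first cut. r[k] is the best of p[i]+r[k−i] over all sellable i≤k.
r[1] = 1
r[2] = 6
r[3] = 7  (first piece 1, then r[2]=6)
r[4] = 12  (first piece 2, then r[2]=6)
r[5] = 13  (first piece 1, then r[4]=12)
r[6] = 18  (first piece 2, then r[4]=12)
r[7] = 19  (first piece 1, then r[6]=18)
Maximum revenue is $19.
Now minimize piece count subject to staying optimal: for each k, pieces[k] = 1 + min over i with p[i]+r[k−i]=r[k] of pieces[k−i].
pieces[4] = 2
pieces[5] = 2
pieces[6] = 3
pieces[7] = 3

3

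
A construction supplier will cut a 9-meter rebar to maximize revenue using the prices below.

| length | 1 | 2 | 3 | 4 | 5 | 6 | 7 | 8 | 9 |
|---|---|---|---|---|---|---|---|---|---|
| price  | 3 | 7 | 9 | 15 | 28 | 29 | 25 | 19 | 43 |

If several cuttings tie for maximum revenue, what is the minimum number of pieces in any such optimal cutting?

1

Build r[k] bottom-up: r[k] = max over allowed piece i of (p[i] + r[k−i]).
r[1] = 3
r[2] = max(3+3, 7+0) = 7
r[3] = max(3+7, 7+3, 9+0) = 10
r[4] = max(3+10, 7+7, 9+3, 15+0) = 15
r[5] = max(3+15, 7+10, 9+7, 15+3, 28+0) = 28
r[6] = max(3+28, 7+15, 9+10, 15+7, 28+3, 29+0) = 31
r[7] = max(3+31, 7+28, 9+15, …, 29+3, 25+0) = 35
r[8] = max(3+35, 7+31, 9+28, …, 25+3, 19+0) = 38
r[9] = max(3+38, 7+35, 9+31, …, 19+3, 43+0) = 43
Maximum revenue is ₹43.
Now minimize piece count subject to staying optimal: for each k, pieces[k] = 1 + min over i with p[i]+r[k−i]=r[k] of pieces[k−i].
pieces[6] = 2
pieces[7] = 2
pieces[8] = 3
pieces[9] = 1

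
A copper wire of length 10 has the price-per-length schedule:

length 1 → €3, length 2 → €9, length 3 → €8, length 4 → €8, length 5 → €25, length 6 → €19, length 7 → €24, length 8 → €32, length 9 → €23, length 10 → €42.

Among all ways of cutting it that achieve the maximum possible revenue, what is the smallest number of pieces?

2

Consider every possible first cut. r[k] is the best of p[i]+r[k−i] over all sellable i≤k.
r[1] = 3
r[2] = 9
r[3] = 12  (first piece 1, then r[2]=9)
r[4] = 18  (first piece 2, then r[2]=9)
r[5] = 25
r[6] = 28  (first piece 1, then r[5]=25)
r[7] = 34  (first piece 2, then r[5]=25)
r[8] = 37  (first piece 1, then r[7]=34)
r[9] = 43  (first piece 2, then r[7]=34)
r[10] = 50  (first piece 5, then r[5]=25)
Maximum revenue is €50.
Now minimize piece count subject to staying optimal: for each k, pieces[k] = 1 + min over i with p[i]+r[k−i]=r[k] of pieces[k−i].
pieces[7] = 2
pieces[8] = 3
pieces[9] = 3
pieces[10] = 2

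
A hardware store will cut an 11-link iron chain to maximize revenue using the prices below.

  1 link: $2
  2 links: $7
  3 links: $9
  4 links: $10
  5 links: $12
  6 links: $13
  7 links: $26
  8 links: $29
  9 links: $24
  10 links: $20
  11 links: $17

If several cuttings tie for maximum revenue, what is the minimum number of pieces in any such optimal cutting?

Let r[k] be the best obtainable value from length k. For each k, try every first piece i and keep the best of price[i] + r[k−i].
r[1] = 2
r[2] = 7
r[3] = 9  (first piece 1, then r[2]=7)
r[4] = 14  (first piece 2, then r[2]=7)
r[5] = 16  (first piece 1, then r[4]=14)
r[6] = 21  (first piece 2, then r[4]=14)
r[7] = 26
r[8] = 29
r[9] = 33  (first piece 2, then r[7]=26)
r[10] = 36  (first piece 2, then r[8]=29)
r[11] = 40  (first piece 2, then r[9]=33)
Maximum revenue is $40.
Now minimize piece count subject to staying optimal: for each k, pieces[k] = 1 + min over i with p[i]+r[k−i]=r[k] of pieces[k−i].
pieces[8] = 1
pieces[9] = 2
pieces[10] = 2
pieces[11] = 3

3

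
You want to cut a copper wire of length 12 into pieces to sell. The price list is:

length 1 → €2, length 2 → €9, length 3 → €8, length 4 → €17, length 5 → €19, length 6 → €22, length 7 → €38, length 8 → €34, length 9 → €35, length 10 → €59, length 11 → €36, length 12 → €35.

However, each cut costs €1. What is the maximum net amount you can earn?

67

Build net[k] bottom-up: net[k] = max over allowed piece i of (p[i] + net[k−i]) − 1 per cut.
net[1] = 2
net[2] = 9
net[3] = 10  (first piece 1, then net[2]=9)
net[4] = 17  (first piece 2, then net[2]=9)
net[5] = 19
net[6] = 25  (first piece 2, then net[4]=17)
net[7] = 38
net[8] = 39  (first piece 1, then net[7]=38)
net[9] = 46  (first piece 2, then net[7]=38)
net[10] = 59
net[11] = 60  (first piece 1, then net[10]=59)
net[12] = 67  (first piece 2, then net[10]=59)
One optimal plan: pieces 10 + 2 (1 cut) → €68 − €1 = €67.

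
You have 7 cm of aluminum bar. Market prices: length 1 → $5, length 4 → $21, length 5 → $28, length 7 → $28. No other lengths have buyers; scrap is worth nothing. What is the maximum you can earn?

38

Let r[k] be the best obtainable value from length k. For each k, try every first piece i and keep the best of price[i] + r[k−i].
r[1] = 5
r[2] = 10  (first piece 1, then r[1]=5)
r[3] = 15  (first piece 1, then r[2]=10)
r[4] = max(5+15, 21+0) = 21
r[5] = max(5+21, 21+5, 28+0) = 28
r[6] = max(5+28, 21+10, 28+5) = 33
r[7] = max(5+33, 21+15, 28+10, 28+0) = 38
One optimal cutting: 5 + 1 + 1 → $38.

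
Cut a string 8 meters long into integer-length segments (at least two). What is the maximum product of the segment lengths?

Let g[k] be the best product for length k (with at least one cut). For each first piece i, the rest contributes max(k−i, g[k−i]).
g[2] = 1×max(1,0) = 1×1 = 1
g[3] = 1×max(2,1) = 1×2 = 2
g[4] = 2×max(2,1) = 2×2 = 4
g[5] = 2×max(3,2) = 2×3 = 6
g[6] = 3×max(3,2) = 3×3 = 9
g[7] = 2×max(5,6) = 2×6 = 12
g[8] = 2×max(6,9) = 2×9 = 18
One optimal split: 3 + 3 + 2; product 3×3×2 = 18.

18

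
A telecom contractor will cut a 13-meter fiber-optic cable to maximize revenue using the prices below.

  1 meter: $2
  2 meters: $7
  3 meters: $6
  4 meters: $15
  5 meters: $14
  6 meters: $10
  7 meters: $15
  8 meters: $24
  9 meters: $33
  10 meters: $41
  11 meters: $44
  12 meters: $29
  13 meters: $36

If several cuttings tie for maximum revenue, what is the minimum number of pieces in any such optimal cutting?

Consider every possible first cut. r[k] is the best of p[i]+r[k−i] over all sellable i≤k.
r[1] = 2
r[2] = 7
r[3] = 9  (first piece 1, then r[2]=7)
r[4] = 15
r[5] = 17  (first piece 1, then r[4]=15)
r[6] = 22  (first piece 2, then r[4]=15)
r[7] = 24  (first piece 1, then r[6]=22)
r[8] = 30  (first piece 4, then r[4]=15)
r[9] = 33
r[10] = 41
r[11] = 44
r[12] = 48  (first piece 2, then r[10]=41)
r[13] = 51  (first piece 2, then r[11]=44)
Maximum revenue is $51.
Now minimize piece count subject to staying optimal: for each k, pieces[k] = 1 + min over i with p[i]+r[k−i]=r[k] of pieces[k−i].
pieces[10] = 1
pieces[11] = 1
pieces[12] = 2
pieces[13] = 2

2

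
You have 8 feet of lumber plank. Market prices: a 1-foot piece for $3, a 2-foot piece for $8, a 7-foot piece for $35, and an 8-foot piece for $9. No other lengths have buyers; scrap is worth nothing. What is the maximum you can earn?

Consider every possible first cut. f[k] is the best of p[i]+f[k−i] over all sellable i≤k.
f[1] = 3
f[2] = max(3+3, 8+0) = 8
f[3] = max(3+8, 8+3) = 11
f[4] = max(3+11, 8+8) = 16
f[5] = max(3+16, 8+11) = 19
f[6] = max(3+19, 8+16) = 24
f[7] = max(3+24, 8+19, 35+0) = 35
f[8] = max(3+35, 8+24, 35+3, 9+0) = 38
One optimal cutting: 7 + 1 → $38.

38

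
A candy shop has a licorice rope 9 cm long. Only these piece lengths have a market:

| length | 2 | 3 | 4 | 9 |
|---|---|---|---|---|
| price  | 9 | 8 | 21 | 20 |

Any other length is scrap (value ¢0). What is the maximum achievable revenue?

Build r[k] bottom-up: r[k] = max over allowed piece i of (p[i] + r[k−i]).
r[1] = 0
r[2] = 9
r[3] = 9
r[4] = 21
r[5] = 21
r[6] = 30  (first piece 2, then r[4]=21)
r[7] = 30
r[8] = 42  (first piece 4, then r[4]=21)
r[9] = 42
One optimal cutting: pieces 4 + 4 with 1 cm of scrap → ¢42.

42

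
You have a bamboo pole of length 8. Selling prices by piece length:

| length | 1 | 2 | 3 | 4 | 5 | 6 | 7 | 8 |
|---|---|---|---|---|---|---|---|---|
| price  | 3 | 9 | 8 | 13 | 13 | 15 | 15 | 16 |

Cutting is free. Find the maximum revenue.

36

Build r[k] bottom-up: r[k] = max over allowed piece i of (p[i] + r[k−i]).
r[1] = 3
r[2] = 9
r[3] = 12  (first piece 1, then r[2]=9)
r[4] = 18  (first piece 2, then r[2]=9)
r[5] = 21  (first piece 1, then r[4]=18)
r[6] = 27  (first piece 2, then r[4]=18)
r[7] = 30  (first piece 1, then r[6]=27)
r[8] = 36  (first piece 2, then r[6]=27)
One optimal cutting: 2 + 2 + 2 + 2 → $9 + $9 + $9 + $9 = $36.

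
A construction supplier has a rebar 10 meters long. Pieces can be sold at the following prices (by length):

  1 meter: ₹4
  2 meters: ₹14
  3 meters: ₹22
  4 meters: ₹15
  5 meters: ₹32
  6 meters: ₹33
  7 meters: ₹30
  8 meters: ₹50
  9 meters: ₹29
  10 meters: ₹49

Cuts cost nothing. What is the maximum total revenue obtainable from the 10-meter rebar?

72

Consider every possible first cut. v[k] is the best of p[i]+v[k−i] over all sellable i≤k.
v[1] = 4
v[2] = 14
v[3] = 22
v[4] = 28  (first piece 2, then v[2]=14)
v[5] = 36  (first piece 2, then v[3]=22)
v[6] = 44  (first piece 3, then v[3]=22)
v[7] = 50  (first piece 2, then v[5]=36)
v[8] = 58  (first piece 2, then v[6]=44)
v[9] = 66  (first piece 3, then v[6]=44)
v[10] = 72  (first piece 2, then v[8]=58)
One optimal cutting: 3 + 3 + 2 + 2 → ₹22 + ₹22 + ₹14 + ₹14 = ₹72.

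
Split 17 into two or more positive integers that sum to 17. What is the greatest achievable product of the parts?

486

Fill P[k] for k=2..17: at each k try every first piece i and multiply by the better of (k−i) uncut or P[k−i].
P[2] = 1×max(1,0) = 1×1 = 1
P[3] = 1×max(2,1) = 1×2 = 2
P[4] = 2×max(2,1) = 2×2 = 4
P[5] = 2×max(3,2) = 2×3 = 6
P[6] = 3×max(3,2) = 3×3 = 9
P[7] = 2×max(5,6) = 2×6 = 12
P[8] = 2×max(6,9) = 2×9 = 18
P[9] = 3×max(6,9) = 3×9 = 27
P[10] = 2×max(8,18) = 2×18 = 36
P[11] = 2×max(9,27) = 2×27 = 54
P[12] = 3×max(9,27) = 3×27 = 81
P[13] = 2×max(11,54) = 2×54 = 108
P[14] = 2×max(12,81) = 2×81 = 162
P[15] = 3×max(12,81) = 3×81 = 243
P[16] = 2×max(14,162) = 2×162 = 324
P[17] = 2×max(15,243) = 2×243 = 486
One optimal split: 3 + 3 + 3 + 3 + 3 + 2; product 3×3×3×3×3×2 = 486.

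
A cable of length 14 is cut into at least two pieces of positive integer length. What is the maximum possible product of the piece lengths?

Fill g[k] for k=2..14: at each k try every first piece i and multiply by the better of (k−i) uncut or g[k−i].
Small cases: g[2]=1, g[3]=2, g[4]=4, g[5]=6, g[6]=9.
g[7] = max(1*9, 2*6, 3*4, 4*3, 5*2, 6*1) = 12
g[8] = max(1*12, 2*9, 3*6, …, 6*2, 7*1) = 18
g[9] = max(1*18, 2*12, 3*9, …, 7*2, 8*1) = 27
g[10] = max(1*27, 2*18, 3*12, …, 8*2, 9*1) = 36
g[11] = max(1*36, 2*27, 3*18, …, 9*2, 10*1) = 54
g[12] = max(1*54, 2*36, 3*27, …, 10*2, 11*1) = 81
g[13] = max(1*81, 2*54, 3*36, …, 11*2, 12*1) = 108
g[14] = max(1*108, 2*81, 3*54, …, 12*2, 13*1) = 162
One optimal split: 3 + 3 + 3 + 3 + 2; product 3*3*3*3*2 = 162.

162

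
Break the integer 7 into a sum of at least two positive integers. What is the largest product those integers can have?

12

Fill m[k] for k=2..7: at each k try every first piece i and multiply by the better of (k−i) uncut or m[k−i].
m[2] = 1*max(1,0) = 1*1 = 1
m[3] = max(1*2, 2*1) = 2
m[4] = max(1*3, 2*2, 3*1) = 4
m[5] = max(1*4, 2*3, 3*2, 4*1) = 6
m[6] = max(1*6, 2*4, 3*3, 4*2, 5*1) = 9
m[7] = max(1*9, 2*6, 3*4, 4*3, 5*2, 6*1) = 12
One optimal split: 3 + 2 + 2; product 3*2*2 = 12.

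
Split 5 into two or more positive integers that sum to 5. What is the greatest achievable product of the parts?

Let prod[k] be the best product for length k (with at least one cut). For each first piece i, the rest contributes max(k−i, prod[k−i]).
prod[2] = 1·max(1,0) = 1·1 = 1
prod[3] = max(1·2, 2·1) = 2
prod[4] = max(1·3, 2·2, 3·1) = 4
prod[5] = max(1·4, 2·3, 3·2, 4·1) = 6
One optimal split: 3 + 2; product 3·2 = 6.

6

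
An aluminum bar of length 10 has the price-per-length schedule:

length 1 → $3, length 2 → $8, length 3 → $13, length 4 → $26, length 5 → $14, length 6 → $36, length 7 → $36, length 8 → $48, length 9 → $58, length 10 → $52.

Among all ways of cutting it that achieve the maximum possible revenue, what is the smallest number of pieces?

Consider every possible first cut. r[k] is the best of p[i]+r[k−i] over all sellable i≤k.
r[1] = 3
r[2] = max(3+3, 8+0) = 8
r[3] = max(3+8, 8+3, 13+0) = 13
r[4] = max(3+13, 8+8, 13+3, 26+0) = 26
r[5] = max(3+26, 8+13, 13+8, 26+3, 14+0) = 29
r[6] = max(3+29, 8+26, 13+13, 26+8, 14+3, 36+0) = 36
r[7] = max(3+36, 8+29, 13+26, …, 36+3, 36+0) = 39
r[8] = max(3+39, 8+36, 13+29, …, 36+3, 48+0) = 52
r[9] = max(3+52, 8+39, 13+36, …, 48+3, 58+0) = 58
r[10] = max(3+58, 8+52, 13+39, …, 58+3, 52+0) = 62
Maximum revenue is $62.
Now minimize piece count subject to staying optimal: for each k, pieces[k] = 1 + min over i with p[i]+r[k−i]=r[k] of pieces[k−i].
pieces[7] = 2
pieces[8] = 2
pieces[9] = 1
pieces[10] = 2

2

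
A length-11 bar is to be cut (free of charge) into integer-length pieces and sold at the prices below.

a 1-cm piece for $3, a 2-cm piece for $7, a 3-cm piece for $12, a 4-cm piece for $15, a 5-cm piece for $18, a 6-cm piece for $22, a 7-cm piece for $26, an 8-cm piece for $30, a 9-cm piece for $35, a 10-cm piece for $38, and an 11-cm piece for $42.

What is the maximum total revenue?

Build r[k] bottom-up: r[k] = max over allowed piece i of (p[i] + r[k−i]).
r[1] = 3
r[2] = max(3+3, 7+0) = 7
r[3] = max(3+7, 7+3, 12+0) = 12
r[4] = max(3+12, 7+7, 12+3, 15+0) = 15
r[5] = max(3+15, 7+12, 12+7, 15+3, 18+0) = 19
r[6] = max(3+19, 7+15, 12+12, 15+7, 18+3, 22+0) = 24
r[7] = max(3+24, 7+19, 12+15, …, 22+3, 26+0) = 27
r[8] = max(3+27, 7+24, 12+19, …, 26+3, 30+0) = 31
r[9] = max(3+31, 7+27, 12+24, …, 30+3, 35+0) = 36
r[10] = max(3+36, 7+31, 12+27, …, 35+3, 38+0) = 39
r[11] = max(3+39, 7+36, 12+31, …, 38+3, 42+0) = 43
One optimal cutting: 3 + 3 + 3 + 2 → $12 + $12 + $12 + $7 = $43.

43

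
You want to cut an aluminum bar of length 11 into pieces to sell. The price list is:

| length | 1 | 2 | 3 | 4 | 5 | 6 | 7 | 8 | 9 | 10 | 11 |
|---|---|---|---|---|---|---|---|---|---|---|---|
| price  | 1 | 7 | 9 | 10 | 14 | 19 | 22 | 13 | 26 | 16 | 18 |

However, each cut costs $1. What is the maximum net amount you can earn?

34

Let r[k] be the best obtainable value from length k. For each k, try every first piece i and keep the best of price[i] + r[k−i] minus the 1 cut fee when i<k.
r[1] = 1
r[2] = max(1+1-1, 7+0) = 7
r[3] = max(1+7-1, 7+1-1, 9+0) = 9
r[4] = max(1+9-1, 7+7-1, 9+1-1, 10+0) = 13
r[5] = max(1+13-1, 7+9-1, 9+7-1, 10+1-1, 14+0) = 15
r[6] = max(1+15-1, 7+13-1, 9+9-1, 10+7-1, 14+1-1, 19+0) = 19
r[7] = max(1+19-1, 7+15-1, 9+13-1, …, 19+1-1, 22+0) = 22
r[8] = max(1+22-1, 7+19-1, 9+15-1, …, 22+1-1, 13+0) = 25
r[9] = max(1+25-1, 7+22-1, 9+19-1, …, 13+1-1, 26+0) = 28
r[10] = max(1+28-1, 7+25-1, 9+22-1, …, 26+1-1, 16+0) = 31
r[11] = max(1+31-1, 7+28-1, 9+25-1, …, 16+1-1, 18+0) = 34
One optimal plan: pieces 7 + 2 + 2 (2 cuts) → $36 − $2 = $34.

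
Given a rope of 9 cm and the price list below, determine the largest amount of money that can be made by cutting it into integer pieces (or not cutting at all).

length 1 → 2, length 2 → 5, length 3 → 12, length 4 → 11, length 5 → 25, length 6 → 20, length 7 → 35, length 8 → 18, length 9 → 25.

40

Let v[k] be the best obtainable value from length k. For each k, try every first piece i and keep the best of price[i] + v[k−i].
v[1] = 2
v[2] = max(2+2, 5+0) = 5
v[3] = max(2+5, 5+2, 12+0) = 12
v[4] = max(2+12, 5+5, 12+2, 11+0) = 14
v[5] = max(2+14, 5+12, 12+5, 11+2, 25+0) = 25
v[6] = max(2+25, 5+14, 12+12, 11+5, 25+2, 20+0) = 27
v[7] = max(2+27, 5+25, 12+14, …, 20+2, 35+0) = 35
v[8] = max(2+35, 5+27, 12+25, …, 35+2, 18+0) = 37
v[9] = max(2+37, 5+35, 12+27, …, 18+2, 25+0) = 40
One optimal cutting: 7 + 2 → 35 + 5 = 40.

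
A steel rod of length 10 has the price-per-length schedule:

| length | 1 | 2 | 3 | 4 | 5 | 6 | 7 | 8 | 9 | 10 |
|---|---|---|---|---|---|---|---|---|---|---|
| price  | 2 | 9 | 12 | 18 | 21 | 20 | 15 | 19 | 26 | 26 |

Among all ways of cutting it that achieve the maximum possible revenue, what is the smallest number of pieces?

Build r[k] bottom-up: r[k] = max over allowed piece i of (p[i] + r[k−i]).
r[1] = 2
r[2] = max(2+2, 9+0) = 9
r[3] = max(2+9, 9+2, 12+0) = 12
r[4] = max(2+12, 9+9, 12+2, 18+0) = 18
r[5] = max(2+18, 9+12, 12+9, 18+2, 21+0) = 21
r[6] = max(2+21, 9+18, 12+12, 18+9, 21+2, 20+0) = 27
r[7] = max(2+27, 9+21, 12+18, …, 20+2, 15+0) = 30
r[8] = max(2+30, 9+27, 12+21, …, 15+2, 19+0) = 36
r[9] = max(2+36, 9+30, 12+27, …, 19+2, 26+0) = 39
r[10] = max(2+39, 9+36, 12+30, …, 26+2, 26+0) = 45
Maximum revenue is $45.
Now minimize piece count subject to staying optimal: for each k, pieces[k] = 1 + min over i with p[i]+r[k−i]=r[k] of pieces[k−i].
pieces[7] = 2
pieces[8] = 2
pieces[9] = 2
pieces[10] = 3

3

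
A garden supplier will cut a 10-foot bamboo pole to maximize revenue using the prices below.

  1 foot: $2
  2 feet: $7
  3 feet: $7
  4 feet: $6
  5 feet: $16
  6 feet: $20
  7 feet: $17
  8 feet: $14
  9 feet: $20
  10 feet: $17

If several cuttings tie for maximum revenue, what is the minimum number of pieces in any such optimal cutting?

Build r[k] bottom-up: r[k] = max over allowed piece i of (p[i] + r[k−i]).
r[1] = 2
r[2] = max(2+2, 7+0) = 7
r[3] = max(2+7, 7+2, 7+0) = 9
r[4] = max(2+9, 7+7, 7+2, 6+0) = 14
r[5] = max(2+14, 7+9, 7+7, 6+2, 16+0) = 16
r[6] = max(2+16, 7+14, 7+9, 6+7, 16+2, 20+0) = 21
r[7] = max(2+21, 7+16, 7+14, …, 20+2, 17+0) = 23
r[8] = max(2+23, 7+21, 7+16, …, 17+2, 14+0) = 28
r[9] = max(2+28, 7+23, 7+21, …, 14+2, 20+0) = 30
r[10] = max(2+30, 7+28, 7+23, …, 20+2, 17+0) = 35
Maximum revenue is $35.
Now minimize piece count subject to staying optimal: for each k, pieces[k] = 1 + min over i with p[i]+r[k−i]=r[k] of pieces[k−i].
pieces[7] = 2
pieces[8] = 4
pieces[9] = 3
pieces[10] = 5

5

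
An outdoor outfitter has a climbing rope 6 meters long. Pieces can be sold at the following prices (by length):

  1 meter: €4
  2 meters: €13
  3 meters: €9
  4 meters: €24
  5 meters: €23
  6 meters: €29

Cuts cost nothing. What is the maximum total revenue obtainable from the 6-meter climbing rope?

39

Consider every possible first cut. best[k] is the best of p[i]+best[k−i] over all sellable i≤k.
best[1] = 4
best[2] = 13
best[3] = 17  (first piece 1, then best[2]=13)
best[4] = 26  (first piece 2, then best[2]=13)
best[5] = 30  (first piece 1, then best[4]=26)
best[6] = 39  (first piece 2, then best[4]=26)
One optimal cutting: 2 + 2 + 2 → €13 + €13 + €13 = €39.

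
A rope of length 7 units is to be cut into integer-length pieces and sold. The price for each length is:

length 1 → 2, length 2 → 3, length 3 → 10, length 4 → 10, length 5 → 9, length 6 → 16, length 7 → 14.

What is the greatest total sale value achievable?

Build best[k] bottom-up: best[k] = max over allowed piece i of (p[i] + best[k−i]).
best[1] = 2
best[2] = 4  (first piece 1, then best[1]=2)
best[3] = 10
best[4] = 12  (first piece 1, then best[3]=10)
best[5] = 14  (first piece 1, then best[4]=12)
best[6] = 20  (first piece 3, then best[3]=10)
best[7] = 22  (first piece 1, then best[6]=20)
One optimal cutting: 3 + 3 + 1 → 10 + 10 + 2 = 22.

22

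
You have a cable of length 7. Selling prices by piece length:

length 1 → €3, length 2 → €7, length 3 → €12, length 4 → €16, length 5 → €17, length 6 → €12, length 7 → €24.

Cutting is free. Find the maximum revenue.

28

Let R[k] be the best obtainable value from length k. For each k, try every first piece i and keep the best of price[i] + R[k−i].
R[1] = 3
R[2] = max(3+3, 7+0) = 7
R[3] = max(3+7, 7+3, 12+0) = 12
R[4] = max(3+12, 7+7, 12+3, 16+0) = 16
R[5] = max(3+16, 7+12, 12+7, 16+3, 17+0) = 19
R[6] = max(3+19, 7+16, 12+12, 16+7, 17+3, 12+0) = 24
R[7] = max(3+24, 7+19, 12+16, …, 12+3, 24+0) = 28
One optimal cutting: 4 + 3 → €16 + €12 = €28.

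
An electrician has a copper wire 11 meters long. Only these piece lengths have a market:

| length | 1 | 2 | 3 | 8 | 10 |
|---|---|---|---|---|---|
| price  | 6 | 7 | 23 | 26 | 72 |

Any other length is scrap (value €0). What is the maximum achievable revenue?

Let best[k] be the best obtainable value from length k. For each k, try every first piece i and keep the best of price[i] + best[k−i].
best[1] = 6
best[2] = 12  (first piece 1, then best[1]=6)
best[3] = 23
best[4] = 29  (first piece 1, then best[3]=23)
best[5] = 35  (first piece 1, then best[4]=29)
best[6] = 46  (first piece 3, then best[3]=23)
best[7] = 52  (first piece 1, then best[6]=46)
best[8] = 58  (first piece 1, then best[7]=52)
best[9] = 69  (first piece 3, then best[6]=46)
best[10] = 75  (first piece 1, then best[9]=69)
best[11] = 81  (first piece 1, then best[10]=75)
One optimal cutting: 3 + 3 + 3 + 1 + 1 → €81.

81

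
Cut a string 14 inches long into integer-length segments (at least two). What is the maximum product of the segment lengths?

162

Let m[k] be the best product for length k (with at least one cut). For each first piece i, the rest contributes max(k−i, m[k−i]).
Small cases: m[2]=1, m[3]=2, m[4]=4, m[5]=6, m[6]=9, m[7]=12.
m[8] = 2×max(6,9) = 2×9 = 18
m[9] = 3×max(6,9) = 3×9 = 27
m[10] = 2×max(8,18) = 2×18 = 36
m[11] = 2×max(9,27) = 2×27 = 54
m[12] = 3×max(9,27) = 3×27 = 81
m[13] = 2×max(11,54) = 2×54 = 108
m[14] = 2×max(12,81) = 2×81 = 162
One optimal split: 3 + 3 + 3 + 3 + 2; product 3×3×3×3×2 = 162.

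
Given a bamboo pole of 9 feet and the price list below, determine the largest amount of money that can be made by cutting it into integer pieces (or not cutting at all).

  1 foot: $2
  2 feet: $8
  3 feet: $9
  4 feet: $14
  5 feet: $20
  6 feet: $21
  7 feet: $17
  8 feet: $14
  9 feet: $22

Build v[k] bottom-up: v[k] = max over allowed piece i of (p[i] + v[k−i]).
v[1] = 2
v[2] = max(2+2, 8+0) = 8
v[3] = max(2+8, 8+2, 9+0) = 10
v[4] = max(2+10, 8+8, 9+2, 14+0) = 16
v[5] = max(2+16, 8+10, 9+8, 14+2, 20+0) = 20
v[6] = max(2+20, 8+16, 9+10, 14+8, 20+2, 21+0) = 24
v[7] = max(2+24, 8+20, 9+16, …, 21+2, 17+0) = 28
v[8] = max(2+28, 8+24, 9+20, …, 17+2, 14+0) = 32
v[9] = max(2+32, 8+28, 9+24, …, 14+2, 22+0) = 36
One optimal cutting: 5 + 2 + 2 → $20 + $8 + $8 = $36.

36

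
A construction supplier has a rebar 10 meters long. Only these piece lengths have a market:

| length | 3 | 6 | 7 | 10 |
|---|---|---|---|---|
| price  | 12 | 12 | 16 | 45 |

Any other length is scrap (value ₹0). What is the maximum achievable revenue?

Consider every possible first cut. r[k] is the best of p[i]+r[k−i] over all sellable i≤k.
r[1] = 0
r[2] = 0
r[3] = 12
r[4] = 12
r[5] = 12
r[6] = max(12+12, 12+0) = 24
r[7] = max(12+12, 12+0, 16+0) = 24
r[8] = max(12+12, 12+0, 16+0) = 24
r[9] = max(12+24, 12+12, 16+0) = 36
r[10] = max(12+24, 12+12, 16+12, 45+0) = 45
One optimal cutting: 10 → ₹45.

45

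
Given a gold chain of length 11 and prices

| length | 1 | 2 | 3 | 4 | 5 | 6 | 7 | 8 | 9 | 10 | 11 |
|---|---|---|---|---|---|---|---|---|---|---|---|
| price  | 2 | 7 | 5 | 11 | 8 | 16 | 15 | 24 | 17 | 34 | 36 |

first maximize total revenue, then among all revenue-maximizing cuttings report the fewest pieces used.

6

Consider every possible first cut. r[k] is the best of p[i]+r[k−i] over all sellable i≤k.
r[1] = 2
r[2] = max(2+2, 7+0) = 7
r[3] = max(2+7, 7+2, 5+0) = 9
r[4] = max(2+9, 7+7, 5+2, 11+0) = 14
r[5] = max(2+14, 7+9, 5+7, 11+2, 8+0) = 16
r[6] = max(2+16, 7+14, 5+9, 11+7, 8+2, 16+0) = 21
r[7] = max(2+21, 7+16, 5+14, …, 16+2, 15+0) = 23
r[8] = max(2+23, 7+21, 5+16, …, 15+2, 24+0) = 28
r[9] = max(2+28, 7+23, 5+21, …, 24+2, 17+0) = 30
r[10] = max(2+30, 7+28, 5+23, …, 17+2, 34+0) = 35
r[11] = max(2+35, 7+30, 5+28, …, 34+2, 36+0) = 37
Maximum revenue is $37.
Now minimize piece count subject to staying optimal: for each k, pieces[k] = 1 + min over i with p[i]+r[k−i]=r[k] of pieces[k−i].
pieces[8] = 4
pieces[9] = 5
pieces[10] = 5
pieces[11] = 6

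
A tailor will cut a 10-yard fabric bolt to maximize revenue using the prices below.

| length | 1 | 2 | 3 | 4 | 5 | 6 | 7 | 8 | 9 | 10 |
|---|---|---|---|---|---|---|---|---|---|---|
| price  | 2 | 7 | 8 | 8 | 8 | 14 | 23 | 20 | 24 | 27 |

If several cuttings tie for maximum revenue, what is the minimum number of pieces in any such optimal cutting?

Consider every possible first cut. r[k] is the best of p[i]+r[k−i] over all sellable i≤k.
r[1] = 2
r[2] = max(2+2, 7+0) = 7
r[3] = max(2+7, 7+2, 8+0) = 9
r[4] = max(2+9, 7+7, 8+2, 8+0) = 14
r[5] = max(2+14, 7+9, 8+7, 8+2, 8+0) = 16
r[6] = max(2+16, 7+14, 8+9, 8+7, 8+2, 14+0) = 21
r[7] = max(2+21, 7+16, 8+14, …, 14+2, 23+0) = 23
r[8] = max(2+23, 7+21, 8+16, …, 23+2, 20+0) = 28
r[9] = max(2+28, 7+23, 8+21, …, 20+2, 24+0) = 30
r[10] = max(2+30, 7+28, 8+23, …, 24+2, 27+0) = 35
Maximum revenue is $35.
Now minimize piece count subject to staying optimal: for each k, pieces[k] = 1 + min over i with p[i]+r[k−i]=r[k] of pieces[k−i].
pieces[7] = 1
pieces[8] = 4
pieces[9] = 2
pieces[10] = 5

5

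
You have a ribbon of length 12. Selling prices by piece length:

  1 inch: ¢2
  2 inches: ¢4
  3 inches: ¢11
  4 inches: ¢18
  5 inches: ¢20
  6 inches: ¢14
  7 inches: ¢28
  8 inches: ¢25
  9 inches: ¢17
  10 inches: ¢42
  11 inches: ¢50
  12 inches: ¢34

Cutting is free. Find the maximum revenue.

Build best[k] bottom-up: best[k] = max over allowed piece i of (p[i] + best[k−i]).
best[1] = 2
best[2] = max(2+2, 4+0) = 4
best[3] = max(2+4, 4+2, 11+0) = 11
best[4] = max(2+11, 4+4, 11+2, 18+0) = 18
best[5] = max(2+18, 4+11, 11+4, 18+2, 20+0) = 20
best[6] = max(2+20, 4+18, 11+11, 18+4, 20+2, 14+0) = 22
best[7] = max(2+22, 4+20, 11+18, …, 14+2, 28+0) = 29
best[8] = max(2+29, 4+22, 11+20, …, 28+2, 25+0) = 36
best[9] = max(2+36, 4+29, 11+22, …, 25+2, 17+0) = 38
best[10] = max(2+38, 4+36, 11+29, …, 17+2, 42+0) = 42
best[11] = max(2+42, 4+38, 11+36, …, 42+2, 50+0) = 50
best[12] = max(2+50, 4+42, 11+38, …, 50+2, 34+0) = 54
One optimal cutting: 4 + 4 + 4 → ¢18 + ¢18 + ¢18 = ¢54.

54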